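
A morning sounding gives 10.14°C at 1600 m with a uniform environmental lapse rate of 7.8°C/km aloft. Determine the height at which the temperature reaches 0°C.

Height above start = (10.14 − 0) / 7.8 = 1.3 km
Altitude = 1600 m + 1300 m = 2900 m

2900 m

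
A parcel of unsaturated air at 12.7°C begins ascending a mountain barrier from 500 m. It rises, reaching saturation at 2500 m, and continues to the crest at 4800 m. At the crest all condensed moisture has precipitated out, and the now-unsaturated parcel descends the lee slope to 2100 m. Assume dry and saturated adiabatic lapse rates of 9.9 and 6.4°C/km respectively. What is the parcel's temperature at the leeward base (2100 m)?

500–2500 m, dry: Δz = 2 km ⇒ ΔT = -19.8°C; T = -7.1°C
2500–4800 m, saturated: Δz = 2.3 km ⇒ ΔT = -14.72°C; T = -21.82°C
4800–2100 m, dry descent: Δz = 2.7 km ⇒ ΔT = +26.73°C; T = 4.91°C

4.91°C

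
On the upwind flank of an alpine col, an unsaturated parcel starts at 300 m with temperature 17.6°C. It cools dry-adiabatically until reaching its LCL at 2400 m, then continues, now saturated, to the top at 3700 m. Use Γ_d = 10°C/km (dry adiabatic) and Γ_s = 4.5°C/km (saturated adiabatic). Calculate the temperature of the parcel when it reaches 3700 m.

-9.25°C

300–2400 m, dry: Δz = 2.1 km ⇒ ΔT = -21°C; T = -3.4°C
2400–3700 m, saturated: Δz = 1.3 km ⇒ ΔT = -5.85°C; T = -9.25°C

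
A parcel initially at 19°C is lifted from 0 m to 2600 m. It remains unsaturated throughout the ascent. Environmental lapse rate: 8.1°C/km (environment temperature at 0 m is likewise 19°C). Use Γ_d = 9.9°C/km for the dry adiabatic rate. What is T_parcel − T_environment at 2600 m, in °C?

Parcel:
  0 → 2600 m (dry, 9.9°C/km): ΔT = -9.9 × 2.6 = -25.74°C → T = -6.74°C
Environment:
  0 → 2600 m (environment, 8.1°C/km): ΔT = -8.1 × 2.6 = -21.06°C → T = -2.06°C
T_parcel − T_env = -6.74 − (-2.06) = -4.68°C

-4.68°C (parcel cooler than environment)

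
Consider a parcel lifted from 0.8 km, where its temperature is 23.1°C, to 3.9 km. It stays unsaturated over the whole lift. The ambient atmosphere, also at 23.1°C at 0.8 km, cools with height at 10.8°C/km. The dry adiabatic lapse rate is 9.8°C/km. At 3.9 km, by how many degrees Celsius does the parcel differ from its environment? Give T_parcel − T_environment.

+3.1°C (parcel warmer than environment)

Parcel:
  From 800 m to 3900 m (dry): cools by 9.8 × 3.1 = 30.38°C, giving -7.28°C.
Environment:
  From 800 m to 3900 m (environment): cools by 10.8 × 3.1 = 33.48°C, giving -10.38°C.
T_parcel − T_env = -7.28 − (-10.38) = +3.1°C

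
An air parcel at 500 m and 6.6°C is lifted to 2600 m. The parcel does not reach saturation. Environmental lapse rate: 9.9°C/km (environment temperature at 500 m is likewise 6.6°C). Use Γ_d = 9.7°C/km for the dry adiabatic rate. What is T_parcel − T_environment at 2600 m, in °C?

Parcel:
  From 500 m to 2600 m (dry): cools by 9.7 × 2.1 = 20.37°C, giving -13.77°C.
Environment:
  From 500 m to 2600 m (environment): cools by 9.9 × 2.1 = 20.79°C, giving -14.19°C.
T_parcel − T_env = -13.77 − (-14.19) = +0.42°C

+0.42°C (parcel warmer than environment)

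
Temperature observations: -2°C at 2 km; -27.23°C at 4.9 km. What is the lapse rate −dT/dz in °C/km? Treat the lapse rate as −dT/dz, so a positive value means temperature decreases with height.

Γ = −ΔT/Δz = (-2 − (-27.23)) / (4900 − 2000) m
  = 25.23°C / 2.9 km = 8.7°C/km

8.7°C/km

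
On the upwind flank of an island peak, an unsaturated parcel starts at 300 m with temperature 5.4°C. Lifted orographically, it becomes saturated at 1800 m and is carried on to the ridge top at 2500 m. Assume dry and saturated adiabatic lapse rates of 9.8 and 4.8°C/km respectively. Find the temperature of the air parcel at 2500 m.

300–1800 m, dry: Δz = 1.5 km ⇒ ΔT = -14.7°C; T = -9.3°C
1800–2500 m, saturated: Δz = 0.7 km ⇒ ΔT = -3.36°C; T = -12.66°C

-12.66°C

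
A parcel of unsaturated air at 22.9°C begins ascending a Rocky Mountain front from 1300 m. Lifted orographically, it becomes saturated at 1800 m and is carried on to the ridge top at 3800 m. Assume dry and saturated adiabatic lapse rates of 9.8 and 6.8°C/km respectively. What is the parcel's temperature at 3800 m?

4.4°C

1300–1800 m, dry: Δz = 0.5 km ⇒ ΔT = -4.9°C; T = 18°C
1800–3800 m, saturated: Δz = 2 km ⇒ ΔT = -13.6°C; T = 4.4°C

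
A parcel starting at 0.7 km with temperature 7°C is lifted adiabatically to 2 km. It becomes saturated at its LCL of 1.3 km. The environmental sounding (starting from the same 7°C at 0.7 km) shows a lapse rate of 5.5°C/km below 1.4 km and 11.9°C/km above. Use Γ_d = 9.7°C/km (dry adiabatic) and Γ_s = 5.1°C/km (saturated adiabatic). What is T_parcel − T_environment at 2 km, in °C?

+1.6°C (parcel warmer than environment)

Parcel:
  From 700 m to 1300 m (dry): cools by 9.7 × 0.6 = 5.82°C, giving 1.18°C.
  From 1300 m to 2000 m (saturated): cools by 5.1 × 0.7 = 3.57°C, giving -2.39°C.
Environment:
  From 700 m to 1400 m (environment, lower layer): cools by 5.5 × 0.7 = 3.85°C, giving 3.15°C.
  From 1400 m to 2000 m (environment, upper layer): cools by 11.9 × 0.6 = 7.14°C, giving -3.99°C.
T_parcel − T_env = -2.39 − (-3.99) = +1.6°C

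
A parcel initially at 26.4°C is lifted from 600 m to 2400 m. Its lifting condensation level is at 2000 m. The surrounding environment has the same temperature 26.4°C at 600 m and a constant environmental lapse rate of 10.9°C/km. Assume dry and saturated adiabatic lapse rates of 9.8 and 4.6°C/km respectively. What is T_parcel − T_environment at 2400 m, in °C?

+4.06°C (parcel warmer than environment)

Parcel:
  600–2000 m, dry: Δz = 1.4 km ⇒ ΔT = -13.72°C; T = 12.68°C
  2000–2400 m, saturated: Δz = 0.4 km ⇒ ΔT = -1.84°C; T = 10.84°C
Environment:
  600–2400 m, environment: Δz = 1.8 km ⇒ ΔT = -19.62°C; T = 6.78°C
T_parcel − T_env = 10.84 − 6.78 = +4.06°C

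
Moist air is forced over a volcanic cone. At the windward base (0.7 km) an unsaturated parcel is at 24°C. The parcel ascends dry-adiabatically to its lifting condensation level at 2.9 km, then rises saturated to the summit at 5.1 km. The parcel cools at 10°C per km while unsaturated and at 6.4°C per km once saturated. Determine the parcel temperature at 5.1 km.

700 → 2900 m (dry, 10°C/km): ΔT = -10 × 2.2 = -22°C → T = 2°C
2900 → 5100 m (saturated, 6.4°C/km): ΔT = -6.4 × 2.2 = -14.08°C → T = -12.08°C

-12.08°C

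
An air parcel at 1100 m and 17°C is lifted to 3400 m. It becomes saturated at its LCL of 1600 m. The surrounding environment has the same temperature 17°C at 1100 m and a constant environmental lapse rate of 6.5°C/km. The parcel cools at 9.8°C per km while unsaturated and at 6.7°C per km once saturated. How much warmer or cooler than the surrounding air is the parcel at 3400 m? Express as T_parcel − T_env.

Parcel:
  Dry to 1600 m: -9.8 × 0.5 km = -4.9°C, so T = 12.1°C.
  Saturated to 3400 m: -6.7 × 1.8 km = -12.06°C, so T = 0.04°C.
Environment:
  Environment to 3400 m: -6.5 × 2.3 km = -14.95°C, so T = 2.05°C.
T_parcel − T_env = 0.04 − 2.05 = -2.01°C

-2.01°C (parcel cooler than environment)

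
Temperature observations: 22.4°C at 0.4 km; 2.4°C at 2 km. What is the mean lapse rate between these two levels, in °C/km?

12.5°C/km

Γ = −ΔT/Δz = (22.4 − 2.4) / (2000 − 400) m
  = 20°C / 1.6 km = 12.5°C/km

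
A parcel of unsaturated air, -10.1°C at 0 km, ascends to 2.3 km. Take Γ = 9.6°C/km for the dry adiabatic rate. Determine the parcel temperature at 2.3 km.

0 → 2300 m (dry adiabatic, 9.6°C/km): ΔT = -9.6 × 2.3 = -22.08°C → T = -32.18°C

-32.18°C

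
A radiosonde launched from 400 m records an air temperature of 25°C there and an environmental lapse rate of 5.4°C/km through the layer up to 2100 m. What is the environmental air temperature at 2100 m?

From 400 m to 2100 m (environmental): cools by 5.4 × 1.7 = 9.18°C, giving 15.82°C.

15.82°C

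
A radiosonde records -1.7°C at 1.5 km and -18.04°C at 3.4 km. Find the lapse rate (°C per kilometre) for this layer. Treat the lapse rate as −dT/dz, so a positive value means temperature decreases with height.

8.6°C/km

Γ = −ΔT/Δz = (-1.7 − (-18.04)) / (3400 − 1500) m
  = 16.34°C / 1.9 km = 8.6°C/km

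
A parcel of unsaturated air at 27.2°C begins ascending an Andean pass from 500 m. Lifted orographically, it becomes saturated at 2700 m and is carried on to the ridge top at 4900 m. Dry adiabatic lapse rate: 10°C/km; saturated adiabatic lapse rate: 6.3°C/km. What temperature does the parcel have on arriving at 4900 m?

500 → 2700 m (dry, 10°C/km): ΔT = -10 × 2.2 = -22°C → T = 5.2°C
2700 → 4900 m (saturated, 6.3°C/km): ΔT = -6.3 × 2.2 = -13.86°C → T = -8.66°C

-8.66°C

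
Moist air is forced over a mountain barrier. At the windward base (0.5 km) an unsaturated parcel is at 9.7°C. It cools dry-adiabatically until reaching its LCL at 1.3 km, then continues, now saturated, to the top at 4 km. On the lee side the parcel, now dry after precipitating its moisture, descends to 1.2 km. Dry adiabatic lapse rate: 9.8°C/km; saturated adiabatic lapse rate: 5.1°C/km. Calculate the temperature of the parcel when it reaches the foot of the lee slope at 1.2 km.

Dry to 1300 m: -9.8 × 0.8 km = -7.84°C, so T = 1.86°C.
Saturated to 4000 m: -5.1 × 2.7 km = -13.77°C, so T = -11.91°C.
Dry descent to 1200 m: +9.8 × 2.8 km = +27.44°C, so T = 15.53°C.

15.53°C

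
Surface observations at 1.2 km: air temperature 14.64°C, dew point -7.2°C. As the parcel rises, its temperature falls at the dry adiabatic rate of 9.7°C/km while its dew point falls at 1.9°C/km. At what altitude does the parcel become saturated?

T and T_d converge at 9.7 − 1.9 = 7.8°C per km
Height above start = (14.64 − (-7.2)) / 7.8 = 2.8 km
LCL altitude = 1200 m + 2800 m = 4000 m

4 km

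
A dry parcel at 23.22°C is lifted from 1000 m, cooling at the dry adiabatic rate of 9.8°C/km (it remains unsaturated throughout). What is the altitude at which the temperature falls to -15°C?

4900 m

Height above start = (23.22 − (-15)) / 9.8 = 3.9 km
Altitude = 1000 m + 3900 m = 4900 m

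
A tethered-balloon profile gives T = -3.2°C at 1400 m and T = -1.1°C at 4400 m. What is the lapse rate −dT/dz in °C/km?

Γ = −ΔT/Δz = (-3.2 − (-1.1)) / (4400 − 1400) m
  = -2.1°C / 3 km = -0.7°C/km

-0.7°C/km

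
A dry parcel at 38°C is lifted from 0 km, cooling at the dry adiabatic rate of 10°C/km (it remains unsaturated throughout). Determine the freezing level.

3.8 km

Height above start = (38 − 0) / 10 = 3.8 km
Altitude = 0 m + 3800 m = 3800 m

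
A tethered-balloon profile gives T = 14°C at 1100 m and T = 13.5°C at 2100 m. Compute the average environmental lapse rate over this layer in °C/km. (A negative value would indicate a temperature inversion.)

Γ = −ΔT/Δz = (14 − 13.5) / (2100 − 1100) m
  = 0.5°C / 1 km = 0.5°C/km

0.5°C/km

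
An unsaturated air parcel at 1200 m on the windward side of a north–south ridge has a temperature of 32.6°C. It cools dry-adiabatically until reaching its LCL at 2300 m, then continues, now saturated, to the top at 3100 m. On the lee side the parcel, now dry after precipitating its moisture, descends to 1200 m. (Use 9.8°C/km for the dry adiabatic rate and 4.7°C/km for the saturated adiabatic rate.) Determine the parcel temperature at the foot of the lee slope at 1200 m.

36.68°C

From 1200 m to 2300 m (dry): cools by 9.8 × 1.1 = 10.78°C, giving 21.82°C.
From 2300 m to 3100 m (saturated): cools by 4.7 × 0.8 = 3.76°C, giving 18.06°C.
From 3100 m to 1200 m (dry descent): warms by 9.8 × 1.9 = 18.62°C, giving 36.68°C.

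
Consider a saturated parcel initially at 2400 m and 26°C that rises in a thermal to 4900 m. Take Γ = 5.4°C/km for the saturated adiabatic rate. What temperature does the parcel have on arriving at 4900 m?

From 2400 m to 4900 m (saturated adiabatic): cools by 5.4 × 2.5 = 13.5°C, giving 12.5°C.

12.5°C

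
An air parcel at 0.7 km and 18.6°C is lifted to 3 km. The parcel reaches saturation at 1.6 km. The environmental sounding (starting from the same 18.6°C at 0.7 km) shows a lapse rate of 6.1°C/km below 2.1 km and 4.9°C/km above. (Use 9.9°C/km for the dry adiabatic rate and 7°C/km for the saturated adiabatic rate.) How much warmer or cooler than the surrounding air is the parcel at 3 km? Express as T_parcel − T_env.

-5.76°C (parcel cooler than environment)

Parcel:
  700 → 1600 m (dry, 9.9°C/km): ΔT = -9.9 × 0.9 = -8.91°C → T = 9.69°C
  1600 → 3000 m (saturated, 7°C/km): ΔT = -7 × 1.4 = -9.8°C → T = -0.11°C
Environment:
  700 → 2100 m (environment, lower layer, 6.1°C/km): ΔT = -6.1 × 1.4 = -8.54°C → T = 10.06°C
  2100 → 3000 m (environment, upper layer, 4.9°C/km): ΔT = -4.9 × 0.9 = -4.41°C → T = 5.65°C
T_parcel − T_env = -0.11 − 5.65 = -5.76°C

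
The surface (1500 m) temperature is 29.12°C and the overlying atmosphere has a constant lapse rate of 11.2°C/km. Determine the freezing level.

4100 m

Height above start = (29.12 − 0) / 11.2 = 2.6 km
Altitude = 1500 m + 2600 m = 4100 m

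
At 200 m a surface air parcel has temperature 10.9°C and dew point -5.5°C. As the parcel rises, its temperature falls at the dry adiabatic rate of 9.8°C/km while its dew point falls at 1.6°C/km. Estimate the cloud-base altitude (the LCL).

2200 m

T and T_d converge at 9.8 − 1.6 = 8.2°C per km
Height above start = (10.9 − (-5.5)) / 8.2 = 2 km
LCL altitude = 200 m + 2000 m = 2200 m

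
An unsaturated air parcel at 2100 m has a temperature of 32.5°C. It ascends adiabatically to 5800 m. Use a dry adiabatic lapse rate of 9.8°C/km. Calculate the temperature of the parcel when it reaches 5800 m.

2100–5800 m, dry adiabatic: Δz = 3.7 km ⇒ ΔT = -36.26°C; T = -3.76°C

-3.76°C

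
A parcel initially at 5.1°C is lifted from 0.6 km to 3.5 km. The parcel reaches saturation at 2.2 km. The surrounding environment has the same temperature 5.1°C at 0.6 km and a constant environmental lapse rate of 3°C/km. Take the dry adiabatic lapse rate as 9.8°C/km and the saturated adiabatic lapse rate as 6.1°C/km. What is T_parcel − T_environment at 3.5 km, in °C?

-14.91°C (parcel cooler than environment)

Parcel:
  600–2200 m, dry: Δz = 1.6 km ⇒ ΔT = -15.68°C; T = -10.58°C
  2200–3500 m, saturated: Δz = 1.3 km ⇒ ΔT = -7.93°C; T = -18.51°C
Environment:
  600–3500 m, environment: Δz = 2.9 km ⇒ ΔT = -8.7°C; T = -3.6°C
T_parcel − T_env = -18.51 − (-3.6) = -14.91°C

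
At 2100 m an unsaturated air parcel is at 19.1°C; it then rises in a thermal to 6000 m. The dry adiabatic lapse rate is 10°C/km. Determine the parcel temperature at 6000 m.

Dry adiabatic to 6000 m: -10 × 3.9 km = -39°C, so T = -19.9°C.

-19.9°C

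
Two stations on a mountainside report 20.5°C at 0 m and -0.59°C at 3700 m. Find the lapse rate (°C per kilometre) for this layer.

Γ = −ΔT/Δz = (20.5 − (-0.59)) / (3700 − 0) m
  = 21.09°C / 3.7 km = 5.7°C/km

5.7°C/km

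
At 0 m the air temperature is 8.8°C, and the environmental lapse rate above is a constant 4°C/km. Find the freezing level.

2200 m

Height above start = (8.8 − 0) / 4 = 2.2 km
Altitude = 0 m + 2200 m = 2200 m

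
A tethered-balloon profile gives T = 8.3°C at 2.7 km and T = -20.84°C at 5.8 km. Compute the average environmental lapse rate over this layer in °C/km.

9.4°C/km

Γ = −ΔT/Δz = (8.3 − (-20.84)) / (5800 − 2700) m
  = 29.14°C / 3.1 km = 9.4°C/km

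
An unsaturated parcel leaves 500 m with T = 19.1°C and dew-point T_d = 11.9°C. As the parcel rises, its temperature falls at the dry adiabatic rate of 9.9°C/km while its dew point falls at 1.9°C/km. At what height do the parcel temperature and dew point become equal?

T and T_d converge at 9.9 − 1.9 = 8°C per km
Height above start = (19.1 − 11.9) / 8 = 0.9 km
LCL altitude = 500 m + 900 m = 1400 m

1400 m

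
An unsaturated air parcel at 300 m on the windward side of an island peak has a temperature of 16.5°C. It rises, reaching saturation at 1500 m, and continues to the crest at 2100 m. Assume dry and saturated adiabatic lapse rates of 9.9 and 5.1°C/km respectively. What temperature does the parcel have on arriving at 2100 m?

1.56°C

From 300 m to 1500 m (dry): cools by 9.9 × 1.2 = 11.88°C, giving 4.62°C.
From 1500 m to 2100 m (saturated): cools by 5.1 × 0.6 = 3.06°C, giving 1.56°C.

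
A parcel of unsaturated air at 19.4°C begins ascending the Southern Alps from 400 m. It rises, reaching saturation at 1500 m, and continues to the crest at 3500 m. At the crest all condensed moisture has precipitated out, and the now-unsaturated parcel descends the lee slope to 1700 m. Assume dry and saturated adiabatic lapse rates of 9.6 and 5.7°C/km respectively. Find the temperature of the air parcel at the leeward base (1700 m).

400 → 1500 m (dry, 9.6°C/km): ΔT = -9.6 × 1.1 = -10.56°C → T = 8.84°C
1500 → 3500 m (saturated, 5.7°C/km): ΔT = -5.7 × 2 = -11.4°C → T = -2.56°C
3500 → 1700 m (dry descent, 9.6°C/km): ΔT = +9.6 × 1.8 = +17.28°C → T = 14.72°C

14.72°C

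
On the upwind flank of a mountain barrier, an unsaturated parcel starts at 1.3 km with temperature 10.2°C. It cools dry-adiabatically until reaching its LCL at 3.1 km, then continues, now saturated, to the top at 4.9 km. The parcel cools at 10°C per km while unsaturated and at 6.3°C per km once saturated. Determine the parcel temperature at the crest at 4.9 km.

1300 → 3100 m (dry, 10°C/km): ΔT = -10 × 1.8 = -18°C → T = -7.8°C
3100 → 4900 m (saturated, 6.3°C/km): ΔT = -6.3 × 1.8 = -11.34°C → T = -19.14°C

-19.14°C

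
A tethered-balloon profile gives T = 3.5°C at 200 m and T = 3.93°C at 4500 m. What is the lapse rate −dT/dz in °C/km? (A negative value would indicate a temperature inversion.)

Γ = −ΔT/Δz = (3.5 − 3.93) / (4500 − 200) m
  = -0.43°C / 4.3 km = -0.1°C/km

-0.1°C/km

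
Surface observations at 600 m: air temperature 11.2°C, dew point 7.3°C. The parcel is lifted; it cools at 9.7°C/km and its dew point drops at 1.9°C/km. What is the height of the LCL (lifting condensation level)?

T and T_d converge at 9.7 − 1.9 = 7.8°C per km
Height above start = (11.2 − 7.3) / 7.8 = 0.5 km
LCL altitude = 600 m + 500 m = 1100 m

1100 m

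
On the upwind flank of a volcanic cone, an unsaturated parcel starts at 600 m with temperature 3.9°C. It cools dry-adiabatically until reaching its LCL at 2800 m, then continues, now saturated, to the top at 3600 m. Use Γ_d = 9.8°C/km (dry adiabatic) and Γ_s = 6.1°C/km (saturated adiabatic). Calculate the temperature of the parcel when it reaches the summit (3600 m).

-22.54°C

From 600 m to 2800 m (dry): cools by 9.8 × 2.2 = 21.56°C, giving -17.66°C.
From 2800 m to 3600 m (saturated): cools by 6.1 × 0.8 = 4.88°C, giving -22.54°C.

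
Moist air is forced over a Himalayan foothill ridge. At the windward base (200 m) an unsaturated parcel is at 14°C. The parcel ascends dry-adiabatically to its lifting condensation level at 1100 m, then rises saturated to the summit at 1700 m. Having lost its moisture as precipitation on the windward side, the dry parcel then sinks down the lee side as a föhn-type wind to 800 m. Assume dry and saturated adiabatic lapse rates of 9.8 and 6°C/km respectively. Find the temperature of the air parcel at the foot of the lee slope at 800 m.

10.4°C

200–1100 m, dry: Δz = 0.9 km ⇒ ΔT = -8.82°C; T = 5.18°C
1100–1700 m, saturated: Δz = 0.6 km ⇒ ΔT = -3.6°C; T = 1.58°C
1700–800 m, dry descent: Δz = 0.9 km ⇒ ΔT = +8.82°C; T = 10.4°C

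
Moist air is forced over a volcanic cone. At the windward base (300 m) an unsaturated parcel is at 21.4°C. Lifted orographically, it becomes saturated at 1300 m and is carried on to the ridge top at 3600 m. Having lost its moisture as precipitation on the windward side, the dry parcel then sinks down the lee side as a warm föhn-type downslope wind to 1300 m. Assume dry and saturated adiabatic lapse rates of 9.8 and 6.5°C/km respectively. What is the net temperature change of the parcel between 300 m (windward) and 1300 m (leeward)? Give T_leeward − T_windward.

-2.21°C

From 300 m to 1300 m (dry): cools by 9.8 × 1 = 9.8°C, giving 11.6°C.
From 1300 m to 3600 m (saturated): cools by 6.5 × 2.3 = 14.95°C, giving -3.35°C.
From 3600 m to 1300 m (dry descent): warms by 9.8 × 2.3 = 22.54°C, giving 19.19°C.
Net change vs windward start: 19.19 − 21.4 = -2.21°C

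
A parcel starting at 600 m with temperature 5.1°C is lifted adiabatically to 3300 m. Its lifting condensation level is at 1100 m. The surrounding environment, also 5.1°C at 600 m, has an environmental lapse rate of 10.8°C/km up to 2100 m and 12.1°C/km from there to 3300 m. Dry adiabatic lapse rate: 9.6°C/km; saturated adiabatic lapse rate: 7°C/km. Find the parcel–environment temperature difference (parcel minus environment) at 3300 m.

Parcel:
  600 → 1100 m (dry, 9.6°C/km): ΔT = -9.6 × 0.5 = -4.8°C → T = 0.3°C
  1100 → 3300 m (saturated, 7°C/km): ΔT = -7 × 2.2 = -15.4°C → T = -15.1°C
Environment:
  600 → 2100 m (environment, lower layer, 10.8°C/km): ΔT = -10.8 × 1.5 = -16.2°C → T = -11.1°C
  2100 → 3300 m (environment, upper layer, 12.1°C/km): ΔT = -12.1 × 1.2 = -14.52°C → T = -25.62°C
T_parcel − T_env = -15.1 − (-25.62) = +10.52°C

+10.52°C (parcel warmer than environment)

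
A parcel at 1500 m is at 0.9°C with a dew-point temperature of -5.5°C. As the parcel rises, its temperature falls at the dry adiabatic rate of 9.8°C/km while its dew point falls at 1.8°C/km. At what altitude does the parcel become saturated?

T and T_d converge at 9.8 − 1.8 = 8°C per km
Height above start = (0.9 − (-5.5)) / 8 = 0.8 km
LCL altitude = 1500 m + 800 m = 2300 m

2300 m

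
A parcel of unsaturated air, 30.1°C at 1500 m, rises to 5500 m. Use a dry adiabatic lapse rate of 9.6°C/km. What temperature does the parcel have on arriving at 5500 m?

-8.3°C

1500–5500 m, dry adiabatic: Δz = 4 km ⇒ ΔT = -38.4°C; T = -8.3°C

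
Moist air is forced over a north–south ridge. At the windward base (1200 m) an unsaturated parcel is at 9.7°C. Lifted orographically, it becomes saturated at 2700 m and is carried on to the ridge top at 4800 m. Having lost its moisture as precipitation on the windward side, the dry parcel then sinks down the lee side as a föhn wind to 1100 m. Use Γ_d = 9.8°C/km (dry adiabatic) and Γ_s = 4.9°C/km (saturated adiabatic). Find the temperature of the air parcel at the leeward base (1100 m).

Dry to 2700 m: -9.8 × 1.5 km = -14.7°C, so T = -5°C.
Saturated to 4800 m: -4.9 × 2.1 km = -10.29°C, so T = -15.29°C.
Dry descent to 1100 m: +9.8 × 3.7 km = +36.26°C, so T = 20.97°C.

20.97°C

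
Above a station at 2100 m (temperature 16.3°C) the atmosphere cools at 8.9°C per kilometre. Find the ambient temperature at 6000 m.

-18.41°C

Environmental to 6000 m: -8.9 × 3.9 km = -34.71°C, so T = -18.41°C.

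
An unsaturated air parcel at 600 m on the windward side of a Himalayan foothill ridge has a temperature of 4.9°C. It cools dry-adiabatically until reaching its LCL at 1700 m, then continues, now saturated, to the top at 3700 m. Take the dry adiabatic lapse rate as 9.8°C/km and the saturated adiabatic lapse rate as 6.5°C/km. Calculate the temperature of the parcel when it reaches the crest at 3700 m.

Dry to 1700 m: -9.8 × 1.1 km = -10.78°C, so T = -5.88°C.
Saturated to 3700 m: -6.5 × 2 km = -13°C, so T = -18.88°C.

-18.88°C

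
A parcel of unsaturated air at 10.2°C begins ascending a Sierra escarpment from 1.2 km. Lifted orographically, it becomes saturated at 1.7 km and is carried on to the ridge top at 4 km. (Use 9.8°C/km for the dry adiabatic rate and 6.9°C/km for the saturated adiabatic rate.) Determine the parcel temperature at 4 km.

1200 → 1700 m (dry, 9.8°C/km): ΔT = -9.8 × 0.5 = -4.9°C → T = 5.3°C
1700 → 4000 m (saturated, 6.9°C/km): ΔT = -6.9 × 2.3 = -15.87°C → T = -10.57°C

-10.57°C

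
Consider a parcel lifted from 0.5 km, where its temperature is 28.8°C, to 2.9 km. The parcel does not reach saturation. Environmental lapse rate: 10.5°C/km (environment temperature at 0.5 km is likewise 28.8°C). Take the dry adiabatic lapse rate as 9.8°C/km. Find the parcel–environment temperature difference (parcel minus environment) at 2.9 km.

+1.68°C (parcel warmer than environment)

Parcel:
  Dry to 2900 m: -9.8 × 2.4 km = -23.52°C, so T = 5.28°C.
Environment:
  Environment to 2900 m: -10.5 × 2.4 km = -25.2°C, so T = 3.6°C.
T_parcel − T_env = 5.28 − 3.6 = +1.68°C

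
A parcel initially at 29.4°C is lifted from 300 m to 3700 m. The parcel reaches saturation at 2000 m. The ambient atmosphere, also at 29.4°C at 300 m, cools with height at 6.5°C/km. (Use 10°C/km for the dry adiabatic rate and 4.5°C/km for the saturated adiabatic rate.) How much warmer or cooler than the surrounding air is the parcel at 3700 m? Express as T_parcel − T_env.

-2.55°C (parcel cooler than environment)

Parcel:
  300–2000 m, dry: Δz = 1.7 km ⇒ ΔT = -17°C; T = 12.4°C
  2000–3700 m, saturated: Δz = 1.7 km ⇒ ΔT = -7.65°C; T = 4.75°C
Environment:
  300–3700 m, environment: Δz = 3.4 km ⇒ ΔT = -22.1°C; T = 7.3°C
T_parcel − T_env = 4.75 − 7.3 = -2.55°C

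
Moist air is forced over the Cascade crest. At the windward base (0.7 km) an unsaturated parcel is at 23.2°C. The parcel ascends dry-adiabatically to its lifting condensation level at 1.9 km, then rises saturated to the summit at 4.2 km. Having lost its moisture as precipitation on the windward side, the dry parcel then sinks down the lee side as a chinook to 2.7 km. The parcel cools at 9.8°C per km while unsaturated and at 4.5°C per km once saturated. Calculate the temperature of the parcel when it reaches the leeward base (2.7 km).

From 700 m to 1900 m (dry): cools by 9.8 × 1.2 = 11.76°C, giving 11.44°C.
From 1900 m to 4200 m (saturated): cools by 4.5 × 2.3 = 10.35°C, giving 1.09°C.
From 4200 m to 2700 m (dry descent): warms by 9.8 × 1.5 = 14.7°C, giving 15.79°C.

15.79°C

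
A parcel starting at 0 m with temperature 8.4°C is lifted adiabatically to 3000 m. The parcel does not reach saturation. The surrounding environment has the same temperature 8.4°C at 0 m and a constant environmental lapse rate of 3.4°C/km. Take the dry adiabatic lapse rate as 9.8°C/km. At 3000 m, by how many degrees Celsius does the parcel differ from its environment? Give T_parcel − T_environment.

-19.2°C (parcel cooler than environment)

Parcel:
  Dry to 3000 m: -9.8 × 3 km = -29.4°C, so T = -21°C.
Environment:
  Environment to 3000 m: -3.4 × 3 km = -10.2°C, so T = -1.8°C.
T_parcel − T_env = -21 − (-1.8) = -19.2°C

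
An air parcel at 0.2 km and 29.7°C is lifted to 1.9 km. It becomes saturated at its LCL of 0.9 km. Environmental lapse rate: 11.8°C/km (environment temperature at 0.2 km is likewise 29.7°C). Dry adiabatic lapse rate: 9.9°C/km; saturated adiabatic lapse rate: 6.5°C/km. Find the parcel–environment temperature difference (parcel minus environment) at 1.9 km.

Parcel:
  Dry to 900 m: -9.9 × 0.7 km = -6.93°C, so T = 22.77°C.
  Saturated to 1900 m: -6.5 × 1 km = -6.5°C, so T = 16.27°C.
Environment:
  Environment to 1900 m: -11.8 × 1.7 km = -20.06°C, so T = 9.64°C.
T_parcel − T_env = 16.27 − 9.64 = +6.63°C

+6.63°C (parcel warmer than environment)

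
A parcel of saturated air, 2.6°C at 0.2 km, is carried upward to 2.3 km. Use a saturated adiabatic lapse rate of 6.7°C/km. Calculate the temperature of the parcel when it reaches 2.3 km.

-11.47°C

200–2300 m, saturated adiabatic: Δz = 2.1 km ⇒ ΔT = -14.07°C; T = -11.47°C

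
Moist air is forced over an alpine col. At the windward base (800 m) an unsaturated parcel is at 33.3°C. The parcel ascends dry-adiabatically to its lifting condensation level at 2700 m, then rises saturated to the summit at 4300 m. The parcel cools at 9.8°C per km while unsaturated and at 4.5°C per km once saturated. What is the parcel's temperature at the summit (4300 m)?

Dry to 2700 m: -9.8 × 1.9 km = -18.62°C, so T = 14.68°C.
Saturated to 4300 m: -4.5 × 1.6 km = -7.2°C, so T = 7.48°C.

7.48°C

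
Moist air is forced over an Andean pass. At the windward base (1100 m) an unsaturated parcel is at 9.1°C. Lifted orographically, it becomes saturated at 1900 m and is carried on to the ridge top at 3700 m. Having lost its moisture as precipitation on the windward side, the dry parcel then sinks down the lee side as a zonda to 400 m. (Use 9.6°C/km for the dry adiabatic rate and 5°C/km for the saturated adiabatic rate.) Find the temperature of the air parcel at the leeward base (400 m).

24.1°C

1100–1900 m, dry: Δz = 0.8 km ⇒ ΔT = -7.68°C; T = 1.42°C
1900–3700 m, saturated: Δz = 1.8 km ⇒ ΔT = -9°C; T = -7.58°C
3700–400 m, dry descent: Δz = 3.3 km ⇒ ΔT = +31.68°C; T = 24.1°C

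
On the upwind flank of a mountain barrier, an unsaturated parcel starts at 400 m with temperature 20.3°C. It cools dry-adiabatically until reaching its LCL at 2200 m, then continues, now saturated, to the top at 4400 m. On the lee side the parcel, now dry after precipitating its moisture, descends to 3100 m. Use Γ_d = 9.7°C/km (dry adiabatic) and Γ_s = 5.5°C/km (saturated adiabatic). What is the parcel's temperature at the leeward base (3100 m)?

400 → 2200 m (dry, 9.7°C/km): ΔT = -9.7 × 1.8 = -17.46°C → T = 2.84°C
2200 → 4400 m (saturated, 5.5°C/km): ΔT = -5.5 × 2.2 = -12.1°C → T = -9.26°C
4400 → 3100 m (dry descent, 9.7°C/km): ΔT = +9.7 × 1.3 = +12.61°C → T = 3.35°C

3.35°C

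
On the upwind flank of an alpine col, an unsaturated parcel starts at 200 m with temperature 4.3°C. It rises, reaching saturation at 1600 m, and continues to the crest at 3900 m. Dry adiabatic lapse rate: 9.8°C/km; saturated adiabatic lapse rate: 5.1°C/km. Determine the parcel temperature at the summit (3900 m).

-21.15°C

Dry to 1600 m: -9.8 × 1.4 km = -13.72°C, so T = -9.42°C.
Saturated to 3900 m: -5.1 × 2.3 km = -11.73°C, so T = -21.15°C.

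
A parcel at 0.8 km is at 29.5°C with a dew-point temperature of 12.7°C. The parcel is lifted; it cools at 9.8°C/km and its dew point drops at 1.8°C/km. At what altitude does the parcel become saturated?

2.9 km

T and T_d converge at 9.8 − 1.8 = 8°C per km
Height above start = (29.5 − 12.7) / 8 = 2.1 km
LCL altitude = 800 m + 2100 m = 2900 m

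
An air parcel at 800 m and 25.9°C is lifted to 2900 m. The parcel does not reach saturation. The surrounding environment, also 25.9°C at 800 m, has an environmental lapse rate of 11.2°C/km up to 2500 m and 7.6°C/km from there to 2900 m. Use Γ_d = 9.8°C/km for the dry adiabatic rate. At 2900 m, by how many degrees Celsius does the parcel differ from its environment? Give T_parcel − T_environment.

Parcel:
  From 800 m to 2900 m (dry): cools by 9.8 × 2.1 = 20.58°C, giving 5.32°C.
Environment:
  From 800 m to 2500 m (environment, lower layer): cools by 11.2 × 1.7 = 19.04°C, giving 6.86°C.
  From 2500 m to 2900 m (environment, upper layer): cools by 7.6 × 0.4 = 3.04°C, giving 3.82°C.
T_parcel − T_env = 5.32 − 3.82 = +1.5°C

+1.5°C (parcel warmer than environment)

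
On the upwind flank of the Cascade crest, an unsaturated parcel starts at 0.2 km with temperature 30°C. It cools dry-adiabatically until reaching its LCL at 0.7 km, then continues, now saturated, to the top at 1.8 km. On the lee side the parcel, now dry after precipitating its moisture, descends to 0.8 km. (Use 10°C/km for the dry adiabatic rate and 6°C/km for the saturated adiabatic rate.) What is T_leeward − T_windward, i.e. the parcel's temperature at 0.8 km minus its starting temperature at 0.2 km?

From 200 m to 700 m (dry): cools by 10 × 0.5 = 5°C, giving 25°C.
From 700 m to 1800 m (saturated): cools by 6 × 1.1 = 6.6°C, giving 18.4°C.
From 1800 m to 800 m (dry descent): warms by 10 × 1 = 10°C, giving 28.4°C.
Net change vs windward start: 28.4 − 30 = -1.6°C

-1.6°C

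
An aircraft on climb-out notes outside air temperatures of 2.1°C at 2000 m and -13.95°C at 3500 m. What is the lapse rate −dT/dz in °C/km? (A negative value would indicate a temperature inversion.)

10.7°C/km

Γ = −ΔT/Δz = (2.1 − (-13.95)) / (3500 − 2000) m
  = 16.05°C / 1.5 km = 10.7°C/km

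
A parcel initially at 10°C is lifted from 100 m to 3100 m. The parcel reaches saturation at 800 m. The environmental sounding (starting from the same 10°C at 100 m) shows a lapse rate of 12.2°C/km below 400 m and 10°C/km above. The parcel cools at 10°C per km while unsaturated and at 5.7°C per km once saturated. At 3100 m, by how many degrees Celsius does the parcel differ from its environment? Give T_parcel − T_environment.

+10.55°C (parcel warmer than environment)

Parcel:
  From 100 m to 800 m (dry): cools by 10 × 0.7 = 7°C, giving 3°C.
  From 800 m to 3100 m (saturated): cools by 5.7 × 2.3 = 13.11°C, giving -10.11°C.
Environment:
  From 100 m to 400 m (environment, lower layer): cools by 12.2 × 0.3 = 3.66°C, giving 6.34°C.
  From 400 m to 3100 m (environment, upper layer): cools by 10 × 2.7 = 27°C, giving -20.66°C.
T_parcel − T_env = -10.11 − (-20.66) = +10.55°C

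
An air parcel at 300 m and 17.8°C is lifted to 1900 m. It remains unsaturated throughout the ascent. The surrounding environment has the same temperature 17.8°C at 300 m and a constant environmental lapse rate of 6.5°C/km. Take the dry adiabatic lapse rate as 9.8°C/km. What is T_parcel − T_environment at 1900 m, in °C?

Parcel:
  From 300 m to 1900 m (dry): cools by 9.8 × 1.6 = 15.68°C, giving 2.12°C.
Environment:
  From 300 m to 1900 m (environment): cools by 6.5 × 1.6 = 10.4°C, giving 7.4°C.
T_parcel − T_env = 2.12 − 7.4 = -5.28°C

-5.28°C (parcel cooler than environment)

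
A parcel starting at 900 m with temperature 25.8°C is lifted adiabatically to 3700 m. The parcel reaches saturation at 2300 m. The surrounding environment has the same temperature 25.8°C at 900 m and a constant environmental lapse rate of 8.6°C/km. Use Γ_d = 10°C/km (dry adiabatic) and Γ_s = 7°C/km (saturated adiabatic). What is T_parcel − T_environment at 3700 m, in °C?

+0.28°C (parcel warmer than environment)

Parcel:
  From 900 m to 2300 m (dry): cools by 10 × 1.4 = 14°C, giving 11.8°C.
  From 2300 m to 3700 m (saturated): cools by 7 × 1.4 = 9.8°C, giving 2°C.
Environment:
  From 900 m to 3700 m (environment): cools by 8.6 × 2.8 = 24.08°C, giving 1.72°C.
T_parcel − T_env = 2 − 1.72 = +0.28°C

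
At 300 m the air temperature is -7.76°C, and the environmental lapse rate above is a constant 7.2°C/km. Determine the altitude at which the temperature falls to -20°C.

Height above start = (-7.76 − (-20)) / 7.2 = 1.7 km
Altitude = 300 m + 1700 m = 2000 m

2000 m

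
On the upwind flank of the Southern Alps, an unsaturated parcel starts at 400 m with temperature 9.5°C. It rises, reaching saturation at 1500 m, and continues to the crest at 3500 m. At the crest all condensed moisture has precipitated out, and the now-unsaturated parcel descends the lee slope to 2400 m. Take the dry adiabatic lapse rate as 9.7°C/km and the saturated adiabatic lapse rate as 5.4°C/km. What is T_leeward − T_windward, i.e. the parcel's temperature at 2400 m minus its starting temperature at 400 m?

-10.8°C

400–1500 m, dry: Δz = 1.1 km ⇒ ΔT = -10.67°C; T = -1.17°C
1500–3500 m, saturated: Δz = 2 km ⇒ ΔT = -10.8°C; T = -11.97°C
3500–2400 m, dry descent: Δz = 1.1 km ⇒ ΔT = +10.67°C; T = -1.3°C
Net change vs windward start: -1.3 − 9.5 = -10.8°C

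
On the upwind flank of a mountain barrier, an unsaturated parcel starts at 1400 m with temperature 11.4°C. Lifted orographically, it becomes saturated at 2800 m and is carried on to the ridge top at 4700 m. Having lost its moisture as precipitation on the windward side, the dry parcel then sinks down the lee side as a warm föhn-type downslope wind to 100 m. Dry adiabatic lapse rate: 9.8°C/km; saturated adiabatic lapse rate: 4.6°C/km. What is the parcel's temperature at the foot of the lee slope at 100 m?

34.02°C

From 1400 m to 2800 m (dry): cools by 9.8 × 1.4 = 13.72°C, giving -2.32°C.
From 2800 m to 4700 m (saturated): cools by 4.6 × 1.9 = 8.74°C, giving -11.06°C.
From 4700 m to 100 m (dry descent): warms by 9.8 × 4.6 = 45.08°C, giving 34.02°C.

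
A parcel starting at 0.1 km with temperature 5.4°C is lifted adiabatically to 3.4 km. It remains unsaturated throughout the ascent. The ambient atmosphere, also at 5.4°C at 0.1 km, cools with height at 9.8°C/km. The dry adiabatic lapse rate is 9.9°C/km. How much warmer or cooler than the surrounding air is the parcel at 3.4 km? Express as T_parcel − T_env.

Parcel:
  From 100 m to 3400 m (dry): cools by 9.9 × 3.3 = 32.67°C, giving -27.27°C.
Environment:
  From 100 m to 3400 m (environment): cools by 9.8 × 3.3 = 32.34°C, giving -26.94°C.
T_parcel − T_env = -27.27 − (-26.94) = -0.33°C

-0.33°C (parcel cooler than environment)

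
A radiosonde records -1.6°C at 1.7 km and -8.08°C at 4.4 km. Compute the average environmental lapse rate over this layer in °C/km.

2.4°C/km

Γ = −ΔT/Δz = (-1.6 − (-8.08)) / (4400 − 1700) m
  = 6.48°C / 2.7 km = 2.4°C/km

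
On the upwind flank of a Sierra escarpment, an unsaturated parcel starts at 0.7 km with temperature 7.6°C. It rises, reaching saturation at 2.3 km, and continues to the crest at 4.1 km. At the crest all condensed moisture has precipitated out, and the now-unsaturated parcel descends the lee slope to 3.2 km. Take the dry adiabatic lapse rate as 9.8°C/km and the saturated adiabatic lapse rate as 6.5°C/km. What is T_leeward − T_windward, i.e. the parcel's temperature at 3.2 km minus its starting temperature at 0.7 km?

700 → 2300 m (dry, 9.8°C/km): ΔT = -9.8 × 1.6 = -15.68°C → T = -8.08°C
2300 → 4100 m (saturated, 6.5°C/km): ΔT = -6.5 × 1.8 = -11.7°C → T = -19.78°C
4100 → 3200 m (dry descent, 9.8°C/km): ΔT = +9.8 × 0.9 = +8.82°C → T = -10.96°C
Net change vs windward start: -10.96 − 7.6 = -18.56°C

-18.56°C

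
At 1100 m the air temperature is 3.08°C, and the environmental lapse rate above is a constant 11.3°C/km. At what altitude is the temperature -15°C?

Height above start = (3.08 − (-15)) / 11.3 = 1.6 km
Altitude = 1100 m + 1600 m = 2700 m

2700 m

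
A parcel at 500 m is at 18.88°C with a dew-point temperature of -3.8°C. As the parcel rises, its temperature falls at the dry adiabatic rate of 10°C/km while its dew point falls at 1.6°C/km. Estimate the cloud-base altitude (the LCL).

3200 m

T and T_d converge at 10 − 1.6 = 8.4°C per km
Height above start = (18.88 − (-3.8)) / 8.4 = 2.7 km
LCL altitude = 500 m + 2700 m = 3200 m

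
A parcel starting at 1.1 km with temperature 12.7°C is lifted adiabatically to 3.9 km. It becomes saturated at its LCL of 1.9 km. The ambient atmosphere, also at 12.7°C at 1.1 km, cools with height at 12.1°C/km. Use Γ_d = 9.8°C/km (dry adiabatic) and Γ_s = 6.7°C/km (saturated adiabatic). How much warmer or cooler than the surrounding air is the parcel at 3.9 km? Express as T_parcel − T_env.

Parcel:
  1100 → 1900 m (dry, 9.8°C/km): ΔT = -9.8 × 0.8 = -7.84°C → T = 4.86°C
  1900 → 3900 m (saturated, 6.7°C/km): ΔT = -6.7 × 2 = -13.4°C → T = -8.54°C
Environment:
  1100 → 3900 m (environment, 12.1°C/km): ΔT = -12.1 × 2.8 = -33.88°C → T = -21.18°C
T_parcel − T_env = -8.54 − (-21.18) = +12.64°C

+12.64°C (parcel warmer than environment)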